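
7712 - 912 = 6800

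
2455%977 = 501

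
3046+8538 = 11584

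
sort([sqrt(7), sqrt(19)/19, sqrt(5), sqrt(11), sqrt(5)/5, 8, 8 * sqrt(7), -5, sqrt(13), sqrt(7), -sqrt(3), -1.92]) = [-5, -1.92, -sqrt(3), sqrt(19)/19, sqrt(5)/5, sqrt(5), sqrt(7), sqrt(7), sqrt(11), sqrt(13), 8, 8 * sqrt(7)]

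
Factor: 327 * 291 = 3^2 * 97^1 * 109^1 = 95157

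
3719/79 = 47+6/79 ≈ 47.08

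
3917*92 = 360364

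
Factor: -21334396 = -1 * 2^2 * 73^1 * 73063^1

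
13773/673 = 20 + 313/673 ≈ 20.47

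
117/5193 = 13/577 ≈ 0.0225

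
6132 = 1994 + 4138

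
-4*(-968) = 3872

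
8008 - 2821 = 5187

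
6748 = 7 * 964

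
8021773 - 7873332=148441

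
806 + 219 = 1025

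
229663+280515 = 510178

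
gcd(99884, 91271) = 1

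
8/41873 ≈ 0.000191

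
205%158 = 47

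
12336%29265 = 12336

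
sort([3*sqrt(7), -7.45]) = [-7.45, 3*sqrt(7)]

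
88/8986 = 44/4493 ≈ 0.00979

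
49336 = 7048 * 7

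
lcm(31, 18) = 558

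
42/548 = 21/274 ≈ 0.0766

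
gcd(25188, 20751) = 3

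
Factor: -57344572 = -1*2^2*14336143^1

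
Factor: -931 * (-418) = 2^1 * 7^2 * 11^1 * 19^2 = 389158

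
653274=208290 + 444984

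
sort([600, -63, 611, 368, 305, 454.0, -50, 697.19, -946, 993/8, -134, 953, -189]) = [-946, -189, -134, -63, -50, 993/8, 305, 368, 454.0, 600, 611, 697.19, 953]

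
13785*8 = 110280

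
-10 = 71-81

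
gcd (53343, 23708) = 5927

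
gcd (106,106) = 106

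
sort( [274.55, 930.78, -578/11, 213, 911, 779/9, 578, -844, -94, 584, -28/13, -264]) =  [-844, -264, -94, -578/11, -28/13, 779/9, 213, 274.55, 578, 584, 911, 930.78]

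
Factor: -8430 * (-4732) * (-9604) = -1 * 2^5 * 3^1 * 5^1 * 7^5 * 13^2 * 281^1 = -383110859040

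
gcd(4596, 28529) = 1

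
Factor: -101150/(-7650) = 3^(-2)*7^1*17^1 = 119/9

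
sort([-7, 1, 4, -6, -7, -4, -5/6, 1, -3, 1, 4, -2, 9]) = [-7, -7, -6, -4, -3, -2, -5/6, 1, 1, 1, 4, 4, 9]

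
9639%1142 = 503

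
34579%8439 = 823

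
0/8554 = 0 = 0.00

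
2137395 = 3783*565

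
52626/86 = 26313/43 ≈ 611.93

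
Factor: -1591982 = -1*2^1*7^1*17^1*6689^1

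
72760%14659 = 14124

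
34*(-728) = -24752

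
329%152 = 25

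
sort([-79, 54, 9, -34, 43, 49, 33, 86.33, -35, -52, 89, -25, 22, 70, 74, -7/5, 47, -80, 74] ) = [-80, -79, -52, -35, -34, -25, -7/5, 9, 22, 33, 43, 47, 49, 54, 70, 74, 74, 86.33, 89] 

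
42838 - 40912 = 1926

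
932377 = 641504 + 290873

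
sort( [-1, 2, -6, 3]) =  [-6, -1, 2, 3]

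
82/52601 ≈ 0.00156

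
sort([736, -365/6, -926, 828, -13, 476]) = [-926, -365/6, -13, 476, 736, 828]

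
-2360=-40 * 59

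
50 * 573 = 28650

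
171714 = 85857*2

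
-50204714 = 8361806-58566520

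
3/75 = 1/25 = 0.04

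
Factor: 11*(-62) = -1*2^1*11^1*31^1 = -682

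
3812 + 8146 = 11958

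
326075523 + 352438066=678513589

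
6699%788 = 395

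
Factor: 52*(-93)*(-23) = 2^2*3^1*13^1*23^1*31^1 = 111228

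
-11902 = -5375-6527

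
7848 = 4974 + 2874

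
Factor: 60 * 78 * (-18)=-1 * 2^4 * 3^4 * 5^1 * 13^1=-84240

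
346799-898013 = -551214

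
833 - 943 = -110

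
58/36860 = 29/18430 ≈ 0.00157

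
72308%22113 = 5969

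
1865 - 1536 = 329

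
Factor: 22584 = 2^3 * 3^1 * 941^1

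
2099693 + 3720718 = 5820411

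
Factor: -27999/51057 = -1 * 17^1 * 31^(-1) = -17/31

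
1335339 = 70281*19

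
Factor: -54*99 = -1*2^1*3^5*11^1 = -5346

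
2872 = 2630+242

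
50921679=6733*7563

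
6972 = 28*249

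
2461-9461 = -7000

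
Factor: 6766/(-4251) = -1 * 2^1 * 3^(-1) * 13^(-1) * 17^1 * 109^(-1) * 199^1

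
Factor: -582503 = -1*311^1*1873^1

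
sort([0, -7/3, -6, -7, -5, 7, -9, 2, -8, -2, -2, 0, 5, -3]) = [-9, -8, -7, -6, -5, -3, -7/3, -2, -2, 0, 0, 2, 5, 7]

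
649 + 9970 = 10619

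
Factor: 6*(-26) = -1*2^2*3^1*13^1 = -156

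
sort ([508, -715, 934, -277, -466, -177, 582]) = [-715, -466, -277, -177, 508, 582, 934]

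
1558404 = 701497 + 856907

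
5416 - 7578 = -2162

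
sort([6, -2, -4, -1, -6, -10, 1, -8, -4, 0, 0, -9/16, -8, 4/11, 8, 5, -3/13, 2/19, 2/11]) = [-10, -8, -8, -6, -4, -4, -2, -1, -9/16, -3/13, 0, 0, 2/19, 2/11, 4/11, 1, 5, 6, 8]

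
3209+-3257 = -48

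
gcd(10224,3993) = 3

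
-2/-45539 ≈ 0.0000439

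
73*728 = 53144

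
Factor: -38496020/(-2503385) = 2^2*23^1*53^1*1579^1*500677^(-1) = 7699204/500677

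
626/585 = 1+41/585 ≈ 1.07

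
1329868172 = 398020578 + 931847594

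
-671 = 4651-5322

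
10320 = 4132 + 6188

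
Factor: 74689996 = 2^2 * 18672499^1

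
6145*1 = 6145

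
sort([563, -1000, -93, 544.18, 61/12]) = [-1000, -93, 61/12, 544.18, 563]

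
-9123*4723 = -43087929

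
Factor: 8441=23^1*367^1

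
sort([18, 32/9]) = [32/9, 18]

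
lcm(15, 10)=30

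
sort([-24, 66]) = [-24, 66]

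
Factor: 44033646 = 2^1*3^1*1301^1*5641^1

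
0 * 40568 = 0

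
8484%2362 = 1398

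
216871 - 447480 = -230609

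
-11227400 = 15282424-26509824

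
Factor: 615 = 3^1*5^1*41^1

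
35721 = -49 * (-729)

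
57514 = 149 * 386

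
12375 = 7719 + 4656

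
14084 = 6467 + 7617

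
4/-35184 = -1/8796≈-0.000114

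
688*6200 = 4265600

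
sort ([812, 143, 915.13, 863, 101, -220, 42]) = [-220, 42, 101, 143, 812, 863, 915.13]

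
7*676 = 4732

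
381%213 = 168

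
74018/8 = 9252 + 1/4 = 9252.25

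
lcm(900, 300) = 900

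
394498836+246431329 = 640930165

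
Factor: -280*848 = -1*2^7*5^1*7^1*53^1 = -237440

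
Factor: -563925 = -1 * 3^1 * 5^2 * 73^1 * 103^1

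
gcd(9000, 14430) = 30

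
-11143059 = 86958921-98101980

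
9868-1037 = 8831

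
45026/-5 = -9005-1/5 = -9005.20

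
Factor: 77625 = 3^3*5^3*23^1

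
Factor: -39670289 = -1 * 29^1 * 157^1 * 8713^1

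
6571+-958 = 5613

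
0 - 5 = -5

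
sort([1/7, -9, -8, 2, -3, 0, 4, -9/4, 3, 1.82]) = [-9, -8, -3, -9/4, 0, 1/7, 1.82, 2, 3, 4]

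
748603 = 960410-211807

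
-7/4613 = -1/659 ≈ -0.00152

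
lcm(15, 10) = 30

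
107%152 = 107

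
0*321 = 0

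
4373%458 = 251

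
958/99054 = 479/49527 ≈ 0.00967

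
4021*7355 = 29574455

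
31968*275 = 8791200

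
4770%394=42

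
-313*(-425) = 133025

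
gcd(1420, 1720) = 20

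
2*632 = 1264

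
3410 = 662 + 2748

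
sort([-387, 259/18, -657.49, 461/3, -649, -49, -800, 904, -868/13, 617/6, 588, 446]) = [-800, -657.49, -649, -387, -868/13, -49, 259/18, 617/6, 461/3, 446, 588, 904]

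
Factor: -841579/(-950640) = 2^(-4)*3^(-1)*5^(-1)*17^(-1)*233^(-1)*421^1*1999^1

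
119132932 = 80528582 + 38604350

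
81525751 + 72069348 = 153595099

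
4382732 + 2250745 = 6633477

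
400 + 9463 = 9863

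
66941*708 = 47394228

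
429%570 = 429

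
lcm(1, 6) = 6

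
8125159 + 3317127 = 11442286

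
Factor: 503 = 503^1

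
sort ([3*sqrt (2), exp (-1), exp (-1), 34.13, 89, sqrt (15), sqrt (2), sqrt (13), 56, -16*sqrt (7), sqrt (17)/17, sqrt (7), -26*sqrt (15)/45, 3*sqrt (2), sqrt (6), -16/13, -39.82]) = [-16*sqrt (7), -39.82, -26*sqrt (15)/45, -16/13, sqrt (17)/17, exp (-1), exp (-1), sqrt (2), sqrt (6), sqrt (7), sqrt (13), sqrt (15), 3*sqrt (2), 3*sqrt (2), 34.13, 56, 89]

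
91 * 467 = 42497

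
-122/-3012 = 61/1506 ≈ 0.0405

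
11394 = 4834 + 6560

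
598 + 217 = 815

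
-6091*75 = -456825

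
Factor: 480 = 2^5*3^1*5^1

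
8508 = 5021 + 3487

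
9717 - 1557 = 8160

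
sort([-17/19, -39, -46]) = [-46, -39, -17/19]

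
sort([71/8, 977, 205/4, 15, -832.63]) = [-832.63, 71/8, 15, 205/4, 977]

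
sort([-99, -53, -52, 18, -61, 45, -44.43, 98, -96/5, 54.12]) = [-99, -61, -53, -52, -44.43, -96/5, 18, 45, 54.12, 98]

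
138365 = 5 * 27673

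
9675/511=18+477/511 ≈ 18.93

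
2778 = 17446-14668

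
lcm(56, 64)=448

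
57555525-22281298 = 35274227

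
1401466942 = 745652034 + 655814908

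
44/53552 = 11/13388≈0.000822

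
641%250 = 141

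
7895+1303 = 9198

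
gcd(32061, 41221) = 1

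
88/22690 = 44/11345 ≈ 0.00388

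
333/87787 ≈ 0.00379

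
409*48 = 19632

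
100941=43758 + 57183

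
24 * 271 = 6504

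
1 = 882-881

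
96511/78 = 1237 + 25/78 ≈ 1237.32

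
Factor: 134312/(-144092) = -1*2^1*13^(-1)*17^(-1)*103^1 = -206/221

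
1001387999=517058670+484329329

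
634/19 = 33 + 7/19≈33.37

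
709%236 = 1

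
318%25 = 18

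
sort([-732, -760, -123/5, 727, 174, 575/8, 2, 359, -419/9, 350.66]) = [-760, -732, -419/9, -123/5, 2, 575/8, 174, 350.66, 359, 727]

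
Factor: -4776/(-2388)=2^1=2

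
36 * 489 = 17604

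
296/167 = 1 + 129/167 ≈ 1.77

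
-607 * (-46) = 27922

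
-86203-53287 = -139490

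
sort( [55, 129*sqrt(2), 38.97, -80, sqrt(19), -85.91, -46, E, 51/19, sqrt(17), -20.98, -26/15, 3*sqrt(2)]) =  [-85.91, -80, -46, -20.98, -26/15, 51/19, E, sqrt(17), 3*sqrt(2), sqrt(19), 38.97, 55, 129*sqrt(2)]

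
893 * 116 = 103588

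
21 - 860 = -839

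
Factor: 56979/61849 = 3^2 * 13^1 * 127^(-1) = 117/127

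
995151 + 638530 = 1633681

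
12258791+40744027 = 53002818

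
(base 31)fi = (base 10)483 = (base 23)l0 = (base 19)168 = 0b111100011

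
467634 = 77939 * 6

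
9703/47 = 206 + 21/47 ≈ 206.45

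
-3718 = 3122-6840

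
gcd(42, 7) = 7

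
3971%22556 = 3971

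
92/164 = 23/41 ≈ 0.561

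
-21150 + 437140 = 415990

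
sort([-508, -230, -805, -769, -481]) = [-805, -769, -508, -481, -230]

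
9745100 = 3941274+5803826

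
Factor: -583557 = -1*3^1*13^2*1151^1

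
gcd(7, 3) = 1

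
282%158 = 124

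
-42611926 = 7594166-50206092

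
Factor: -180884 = -1 * 2^2 * 11^1 * 4111^1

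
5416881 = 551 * 9831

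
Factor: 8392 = 2^3*1049^1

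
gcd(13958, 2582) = 2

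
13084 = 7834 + 5250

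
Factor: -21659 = -1 * 11^2 * 179^1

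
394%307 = 87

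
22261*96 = 2137056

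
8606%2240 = 1886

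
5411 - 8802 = -3391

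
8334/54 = 463/3≈154.33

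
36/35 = 1 + 1/35 ≈ 1.03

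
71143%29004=13135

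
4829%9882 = 4829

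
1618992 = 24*67458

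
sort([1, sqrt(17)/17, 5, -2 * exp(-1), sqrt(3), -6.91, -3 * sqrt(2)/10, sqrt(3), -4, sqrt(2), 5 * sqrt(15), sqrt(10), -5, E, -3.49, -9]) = [-9, -6.91, -5, -4, -3.49, -2 * exp(-1), -3 * sqrt(2)/10, sqrt(17)/17, 1, sqrt(2), sqrt(3), sqrt(3), E, sqrt(10), 5, 5 * sqrt(15)]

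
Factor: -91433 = -1 * 91433^1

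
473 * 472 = 223256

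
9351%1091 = 623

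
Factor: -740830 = -1 * 2^1 * 5^1 * 23^1 * 3221^1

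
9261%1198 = 875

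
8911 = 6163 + 2748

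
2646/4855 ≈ 0.545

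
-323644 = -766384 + 442740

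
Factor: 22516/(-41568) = -1*2^(-3)*3^(-1)*13^1 = -13/24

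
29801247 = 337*88431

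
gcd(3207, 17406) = 3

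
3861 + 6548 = 10409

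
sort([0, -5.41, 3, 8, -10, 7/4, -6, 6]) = [-10, -6, -5.41, 0, 7/4, 3, 6, 8]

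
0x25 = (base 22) 1f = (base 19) 1i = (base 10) 37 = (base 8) 45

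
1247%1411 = 1247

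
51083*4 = 204332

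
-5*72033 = -360165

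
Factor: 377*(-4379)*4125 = -1*3^1*5^3*11^1*13^1*29^2*151^1 = -6809892375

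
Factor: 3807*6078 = 2^1*3^5*47^1*1013^1 = 23138946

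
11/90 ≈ 0.122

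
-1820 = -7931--6111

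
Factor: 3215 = 5^1*643^1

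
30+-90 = -60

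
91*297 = 27027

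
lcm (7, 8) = 56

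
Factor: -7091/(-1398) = 2^(-1) * 3^(-1) * 7^1 * 233^(-1) * 1013^1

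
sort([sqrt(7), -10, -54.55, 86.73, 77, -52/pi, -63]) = [-63, -54.55, -52/pi, -10, sqrt(7), 77, 86.73]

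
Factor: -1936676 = -1*2^2*7^2*41^1*241^1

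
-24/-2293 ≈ 0.0105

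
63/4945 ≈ 0.0127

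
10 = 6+4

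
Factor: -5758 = -1*2^1*2879^1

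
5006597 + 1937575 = 6944172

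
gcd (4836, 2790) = 186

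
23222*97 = 2252534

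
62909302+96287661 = 159196963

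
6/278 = 3/139 ≈ 0.0216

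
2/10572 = 1/5286 ≈ 0.000189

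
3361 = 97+3264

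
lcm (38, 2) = 38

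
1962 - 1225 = 737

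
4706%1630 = 1446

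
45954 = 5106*9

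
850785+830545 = 1681330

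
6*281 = 1686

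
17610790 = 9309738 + 8301052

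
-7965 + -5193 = -13158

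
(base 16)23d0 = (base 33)8dr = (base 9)13516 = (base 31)9gn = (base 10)9168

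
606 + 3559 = 4165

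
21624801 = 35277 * 613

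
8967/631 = 14+133/631 ≈ 14.21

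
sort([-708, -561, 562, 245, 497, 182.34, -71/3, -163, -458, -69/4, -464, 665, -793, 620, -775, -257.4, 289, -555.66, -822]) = [-822, -793, -775, -708, -561, -555.66, -464, -458, -257.4, -163, -71/3, -69/4, 182.34, 245, 289, 497, 562, 620, 665]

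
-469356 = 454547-923903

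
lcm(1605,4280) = 12840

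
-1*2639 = -2639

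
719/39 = 18 + 17/39 ≈ 18.44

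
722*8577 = 6192594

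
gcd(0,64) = 64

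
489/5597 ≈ 0.0874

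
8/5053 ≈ 0.00158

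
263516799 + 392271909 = 655788708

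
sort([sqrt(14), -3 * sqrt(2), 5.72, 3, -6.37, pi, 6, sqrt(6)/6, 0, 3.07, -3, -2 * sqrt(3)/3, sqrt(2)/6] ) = [-6.37, -3 * sqrt(2), -3, -2 * sqrt(3)/3, 0, sqrt(2)/6, sqrt(6)/6, 3, 3.07, pi, sqrt(14), 5.72, 6] 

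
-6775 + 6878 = 103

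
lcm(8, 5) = 40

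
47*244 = 11468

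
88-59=29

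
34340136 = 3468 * 9902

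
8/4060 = 2/1015 ≈ 0.00197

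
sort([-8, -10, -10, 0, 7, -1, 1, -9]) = [-10, -10, -9, -8, -1, 0, 1, 7]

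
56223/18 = 6247/2 = 3123.50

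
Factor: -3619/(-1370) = 2^(-1)*5^(-1)*7^1*11^1*47^1*137^(-1) 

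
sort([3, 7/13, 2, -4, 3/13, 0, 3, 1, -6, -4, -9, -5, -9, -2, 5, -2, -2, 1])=[-9, -9, -6, -5, -4, -4, -2, -2, -2, 0, 3/13, 7/13, 1, 1, 2, 3, 3, 5]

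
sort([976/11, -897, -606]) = [-897, -606, 976/11]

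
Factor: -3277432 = -1 * 2^3 * 499^1 * 821^1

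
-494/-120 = 247/60 ≈ 4.12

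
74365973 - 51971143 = 22394830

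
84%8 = 4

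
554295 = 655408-101113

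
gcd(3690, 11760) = 30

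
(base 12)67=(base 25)34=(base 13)61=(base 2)1001111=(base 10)79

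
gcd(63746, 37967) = 1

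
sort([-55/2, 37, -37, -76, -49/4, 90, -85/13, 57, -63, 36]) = [-76, -63, -37, -55/2, -49/4, -85/13, 36, 37, 57, 90]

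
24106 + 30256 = 54362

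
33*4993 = 164769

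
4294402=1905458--2388944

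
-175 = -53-122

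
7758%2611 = 2536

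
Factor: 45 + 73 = 2^1 * 59^1 = 118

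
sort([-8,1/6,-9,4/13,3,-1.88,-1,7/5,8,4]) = [-9,-8,-1.88,-1,1/6,4/13,7/5,3,4,8]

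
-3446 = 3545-6991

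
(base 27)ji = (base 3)201200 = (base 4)20103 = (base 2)1000010011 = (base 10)531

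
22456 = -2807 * (-8)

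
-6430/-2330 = 643/233 ≈ 2.76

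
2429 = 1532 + 897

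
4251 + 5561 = 9812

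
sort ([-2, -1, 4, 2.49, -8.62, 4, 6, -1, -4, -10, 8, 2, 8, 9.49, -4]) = [-10, -8.62, -4, -4, -2, -1, -1, 2, 2.49, 4, 4, 6, 8, 8, 9.49]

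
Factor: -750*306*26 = -1*2^3*3^3*5^3*13^1*17^1 = -5967000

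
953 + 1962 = 2915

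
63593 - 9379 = 54214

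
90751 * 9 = 816759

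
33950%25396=8554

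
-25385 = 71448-96833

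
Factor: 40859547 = 3^1*491^1*27739^1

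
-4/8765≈-0.000456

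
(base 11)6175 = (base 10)8189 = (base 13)395c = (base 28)acd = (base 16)1ffd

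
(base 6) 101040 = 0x1f50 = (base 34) 6vq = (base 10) 8016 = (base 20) 100g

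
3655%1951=1704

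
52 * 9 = 468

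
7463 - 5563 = 1900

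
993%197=8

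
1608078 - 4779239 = -3171161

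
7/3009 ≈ 0.00233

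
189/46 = 4 + 5/46 ≈ 4.11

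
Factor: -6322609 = -1 * 29^1 * 218021^1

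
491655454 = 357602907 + 134052547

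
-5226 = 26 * (-201)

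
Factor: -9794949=-1 * 3^1 * 3264983^1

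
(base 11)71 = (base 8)116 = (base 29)2k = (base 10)78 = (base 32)2e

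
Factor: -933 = -1*3^1*311^1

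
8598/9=955 + 1/3 ≈ 955.33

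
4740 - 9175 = -4435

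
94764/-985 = -96 - 204/985 ≈ -96.21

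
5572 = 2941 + 2631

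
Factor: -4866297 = -1*3^1*601^1*2699^1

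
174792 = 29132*6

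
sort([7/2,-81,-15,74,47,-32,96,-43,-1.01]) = [-81,-43,-32,-15,-1.01,7/2,47,74,96]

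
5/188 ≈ 0.0266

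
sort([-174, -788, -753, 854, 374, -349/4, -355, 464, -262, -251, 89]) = [-788, -753, -355, -262, -251, -174, -349/4, 89, 374, 464, 854]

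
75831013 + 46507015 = 122338028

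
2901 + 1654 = 4555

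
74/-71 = -1-3/71 ≈ -1.04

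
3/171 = 1/57 ≈ 0.0175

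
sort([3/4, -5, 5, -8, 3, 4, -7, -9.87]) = [-9.87, -8, -7, -5, 3/4, 3, 4, 5]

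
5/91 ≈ 0.0549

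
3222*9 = 28998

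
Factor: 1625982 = 2^1*3^1*17^1*19^1*839^1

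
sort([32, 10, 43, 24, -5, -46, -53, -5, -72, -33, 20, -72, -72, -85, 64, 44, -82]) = [-85, -82, -72, -72, -72, -53, -46, -33, -5, -5, 10, 20, 24, 32, 43, 44, 64]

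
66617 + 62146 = 128763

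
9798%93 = 33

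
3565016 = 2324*1534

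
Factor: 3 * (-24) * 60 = -1 * 2^5 * 3^3 * 5^1 = -4320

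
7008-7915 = -907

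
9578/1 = 9578 = 9578.00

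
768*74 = 56832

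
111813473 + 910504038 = 1022317511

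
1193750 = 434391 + 759359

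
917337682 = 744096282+173241400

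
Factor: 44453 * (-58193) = -1 * 44453^1 * 58193^1 = -2586853429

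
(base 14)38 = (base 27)1n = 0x32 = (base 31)1j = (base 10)50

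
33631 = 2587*13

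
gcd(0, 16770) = 16770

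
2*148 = 296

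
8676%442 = 278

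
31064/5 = 6212 + 4/5 = 6212.80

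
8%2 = 0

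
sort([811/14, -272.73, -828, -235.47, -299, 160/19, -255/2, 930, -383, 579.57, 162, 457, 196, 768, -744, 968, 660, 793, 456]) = [-828, -744, -383, -299, -272.73, -235.47, -255/2, 160/19, 811/14, 162, 196, 456, 457, 579.57, 660, 768, 793, 930, 968]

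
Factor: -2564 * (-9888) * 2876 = 2^9 * 3^1 * 103^1 * 641^1 * 719^1 = 72914744832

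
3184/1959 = 1 + 1225/1959 ≈ 1.63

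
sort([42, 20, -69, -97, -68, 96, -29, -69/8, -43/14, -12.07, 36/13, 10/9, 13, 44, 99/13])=[-97, -69, -68, -29, -12.07, -69/8, -43/14, 10/9, 36/13, 99/13, 13, 20, 42, 44, 96]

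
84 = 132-48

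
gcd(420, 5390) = 70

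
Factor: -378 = -1 * 2^1 * 3^3 * 7^1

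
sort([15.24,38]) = [15.24,38]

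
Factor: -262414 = -1*2^1*179^1*733^1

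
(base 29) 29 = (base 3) 2111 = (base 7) 124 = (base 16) 43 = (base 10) 67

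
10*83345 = 833450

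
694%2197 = 694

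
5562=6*927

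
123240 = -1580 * (-78)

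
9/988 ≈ 0.00911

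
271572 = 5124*53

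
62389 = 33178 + 29211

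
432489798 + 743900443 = 1176390241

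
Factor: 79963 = 13^1 * 6151^1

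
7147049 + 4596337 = 11743386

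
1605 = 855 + 750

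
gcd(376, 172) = 4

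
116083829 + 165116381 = 281200210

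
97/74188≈0.00131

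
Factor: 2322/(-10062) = -1 * 3^1 * 13^(-1) = -3/13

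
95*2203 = 209285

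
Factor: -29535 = -1*3^1*5^1*11^1*179^1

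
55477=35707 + 19770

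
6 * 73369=440214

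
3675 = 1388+2287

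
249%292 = 249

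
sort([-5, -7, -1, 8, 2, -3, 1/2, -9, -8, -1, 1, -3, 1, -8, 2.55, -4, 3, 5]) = [-9, -8, -8, -7, -5, -4, -3, -3, -1, -1, 1/2, 1, 1, 2, 2.55, 3, 5, 8]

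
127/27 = 4 + 19/27 ≈ 4.70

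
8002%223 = 197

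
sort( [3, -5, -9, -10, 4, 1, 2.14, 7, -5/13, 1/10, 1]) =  [-10, -9, -5, -5/13, 1/10, 1, 1, 2.14, 3, 4, 7]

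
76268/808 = 94+79/202 ≈ 94.39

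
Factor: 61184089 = 7027^1*8707^1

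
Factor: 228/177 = 2^2 * 19^1 * 59^(-1) = 76/59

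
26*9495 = 246870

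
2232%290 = 202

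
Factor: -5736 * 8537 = -1 * 2^3 * 3^1 * 239^1 * 8537^1 = -48968232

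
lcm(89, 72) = 6408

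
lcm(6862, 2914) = 212722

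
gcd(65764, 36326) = 82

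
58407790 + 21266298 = 79674088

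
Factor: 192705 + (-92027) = 2^1*71^1*709^1 = 100678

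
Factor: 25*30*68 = 2^3*3^1*5^3*17^1 = 51000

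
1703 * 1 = 1703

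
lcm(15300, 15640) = 703800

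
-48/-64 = 3/4 = 0.75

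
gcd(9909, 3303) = 3303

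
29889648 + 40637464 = 70527112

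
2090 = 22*95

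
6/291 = 2/97 ≈ 0.0206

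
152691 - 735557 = -582866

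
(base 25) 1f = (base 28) 1c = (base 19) 22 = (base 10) 40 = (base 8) 50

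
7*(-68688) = -480816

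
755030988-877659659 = -122628671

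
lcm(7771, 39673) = 753787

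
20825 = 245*85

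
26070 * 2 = 52140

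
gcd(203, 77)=7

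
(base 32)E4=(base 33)DN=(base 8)704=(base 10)452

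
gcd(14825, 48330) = 5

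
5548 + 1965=7513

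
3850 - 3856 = -6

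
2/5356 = 1/2678 ≈ 0.000373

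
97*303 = 29391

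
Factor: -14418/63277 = -1 * 2^1 * 3^4 * 89^1 * 63277^(-1)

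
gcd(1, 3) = 1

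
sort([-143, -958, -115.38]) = [-958, -143, -115.38]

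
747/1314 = 83/146≈0.568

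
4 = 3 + 1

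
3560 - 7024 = -3464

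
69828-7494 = 62334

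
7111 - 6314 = 797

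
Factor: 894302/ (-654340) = -1 * 2^ (-1) * 5^ (-1) * 17^1 * 29^1 * 907^1 * 32717^ (-1) = -447151/327170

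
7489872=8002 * 936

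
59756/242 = 29878/121 ≈ 246.93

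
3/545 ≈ 0.00550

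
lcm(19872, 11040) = 99360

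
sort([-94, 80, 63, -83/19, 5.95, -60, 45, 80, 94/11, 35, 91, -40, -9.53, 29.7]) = [-94, -60, -40, -9.53, -83/19, 5.95, 94/11, 29.7, 35, 45, 63, 80, 80, 91]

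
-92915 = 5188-98103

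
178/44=4 + 1/22 ≈ 4.05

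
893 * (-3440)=-3071920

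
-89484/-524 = 170+101/131 ≈ 170.77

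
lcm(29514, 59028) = 59028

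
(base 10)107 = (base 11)98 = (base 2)1101011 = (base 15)72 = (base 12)8b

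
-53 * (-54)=2862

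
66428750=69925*950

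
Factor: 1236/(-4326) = -1*2^1*7^(-1) = -2/7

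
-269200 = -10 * 26920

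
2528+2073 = 4601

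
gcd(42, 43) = 1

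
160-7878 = -7718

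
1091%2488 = 1091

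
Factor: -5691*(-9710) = 2^1*3^1*5^1*7^1*271^1*971^1 = 55259610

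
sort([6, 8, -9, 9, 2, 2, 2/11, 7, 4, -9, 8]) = [-9, -9, 2/11, 2, 2, 4, 6, 7, 8, 8, 9]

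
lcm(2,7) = 14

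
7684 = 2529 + 5155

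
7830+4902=12732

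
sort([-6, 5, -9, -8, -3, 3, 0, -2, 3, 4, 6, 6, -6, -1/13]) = [-9, -8, -6, -6, -3, -2, -1/13, 0, 3, 3, 4, 5, 6, 6]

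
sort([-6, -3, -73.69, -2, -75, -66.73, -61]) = [-75, -73.69, -66.73, -61, -6, -3, -2]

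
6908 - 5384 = 1524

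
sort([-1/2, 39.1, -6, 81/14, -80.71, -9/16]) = [-80.71, -6, -9/16, -1/2, 81/14, 39.1]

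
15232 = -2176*(-7)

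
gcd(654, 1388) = 2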